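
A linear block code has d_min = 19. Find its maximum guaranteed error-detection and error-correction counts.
(a) Detection requires d_min ≥ e+1, so e ≤ d_min − 1 = 18.
(b) Correction requires d_min ≥ 2t+1, so t ≤ ⌊(d_min − 1)/2⌋ = ⌊18/2⌋ = 9.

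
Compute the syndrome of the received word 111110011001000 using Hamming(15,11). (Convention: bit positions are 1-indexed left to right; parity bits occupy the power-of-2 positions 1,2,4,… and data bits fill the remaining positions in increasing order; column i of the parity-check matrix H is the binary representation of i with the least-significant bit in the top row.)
Syndrome s = H · r^T (mod 2), r = 111110011001000:
  s[0] = (101010101010101)·(111110011001000) mod 2 = 1+0+1+0+1+0+0+0+1+0+0+0+0+0+0 mod 2 = 0
  s[1] = (011001100110011)·(111110011001000) mod 2 = 0+1+1+0+0+0+0+0+0+0+0+0+0+0+0 mod 2 = 0
  s[2] = (000111100001111)·(111110011001000) mod 2 = 0+0+0+1+1+0+0+0+0+0+0+1+0+0+0 mod 2 = 1
  s[3] = (000000011111111)·(111110011001000) mod 2 = 0+0+0+0+0+0+0+1+1+0+0+1+0+0+0 mod 2 = 1
Syndrome = 0011
Non-zero syndrome: error at position 12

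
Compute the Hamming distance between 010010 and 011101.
XOR = 001111, count of 1s = 4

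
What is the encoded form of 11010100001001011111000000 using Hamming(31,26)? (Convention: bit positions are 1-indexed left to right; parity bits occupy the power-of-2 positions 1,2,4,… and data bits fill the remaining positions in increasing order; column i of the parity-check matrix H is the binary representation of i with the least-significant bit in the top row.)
Codeword c = d · G (mod 2), d = 11010100001001011111000000:
  c[0] = d·G[:,0] = (11010100001001011111000000)·(11011010101101010101010101) mod 2 = 1+1+0+1+0+0+0+0+0+0+1+0+0+1+0+1+0+1+0+1+0+0+0+0+0+0 mod 2 = 0
  c[1] = d·G[:,1] = (11010100001001011111000000)·(10110110011011001100110011) mod 2 = 1+0+0+1+0+1+0+0+0+0+1+0+0+1+0+0+1+1+0+0+0+0+0+0+0+0 mod 2 = 1
  c[2] = d·G[:,2] = (11010100001001011111000000)·(10000000000000000000000000) mod 2 = 1+0+0+0+0+0+0+0+0+0+0+0+0+0+0+0+0+0+0+0+0+0+0+0+0+0 mod 2 = 1
  c[3] = d·G[:,3] = (11010100001001011111000000)·(01110001111000111100001111) mod 2 = 0+1+0+1+0+0+0+0+0+0+1+0+0+0+0+1+1+1+0+0+0+0+0+0+0+0 mod 2 = 0
  c[4] = d·G[:,4] = (11010100001001011111000000)·(01000000000000000000000000) mod 2 = 0+1+0+0+0+0+0+0+0+0+0+0+0+0+0+0+0+0+0+0+0+0+0+0+0+0 mod 2 = 1
  c[5] = d·G[:,5] = (11010100001001011111000000)·(00100000000000000000000000) mod 2 = 0+0+0+0+0+0+0+0+0+0+0+0+0+0+0+0+0+0+0+0+0+0+0+0+0+0 mod 2 = 0
  c[6] = d·G[:,6] = (11010100001001011111000000)·(00010000000000000000000000) mod 2 = 0+0+0+1+0+0+0+0+0+0+0+0+0+0+0+0+0+0+0+0+0+0+0+0+0+0 mod 2 = 1
  c[7] = d·G[:,7] = (11010100001001011111000000)·(00001111111000000011111111) mod 2 = 0+0+0+0+0+1+0+0+0+0+1+0+0+0+0+0+0+0+1+1+0+0+0+0+0+0 mod 2 = 0
  c[8] = d·G[:,8] = (11010100001001011111000000)·(00001000000000000000000000) mod 2 = 0+0+0+0+0+0+0+0+0+0+0+0+0+0+0+0+0+0+0+0+0+0+0+0+0+0 mod 2 = 0
  c[9] = d·G[:,9] = (11010100001001011111000000)·(00000100000000000000000000) mod 2 = 0+0+0+0+0+1+0+0+0+0+0+0+0+0+0+0+0+0+0+0+0+0+0+0+0+0 mod 2 = 1
  c[10] = d·G[:,10] = (11010100001001011111000000)·(00000010000000000000000000) mod 2 = 0+0+0+0+0+0+0+0+0+0+0+0+0+0+0+0+0+0+0+0+0+0+0+0+0+0 mod 2 = 0
  c[11] = d·G[:,11] = (11010100001001011111000000)·(00000001000000000000000000) mod 2 = 0+0+0+0+0+0+0+0+0+0+0+0+0+0+0+0+0+0+0+0+0+0+0+0+0+0 mod 2 = 0
  c[12] = d·G[:,12] = (11010100001001011111000000)·(00000000100000000000000000) mod 2 = 0+0+0+0+0+0+0+0+0+0+0+0+0+0+0+0+0+0+0+0+0+0+0+0+0+0 mod 2 = 0
  c[13] = d·G[:,13] = (11010100001001011111000000)·(00000000010000000000000000) mod 2 = 0+0+0+0+0+0+0+0+0+0+0+0+0+0+0+0+0+0+0+0+0+0+0+0+0+0 mod 2 = 0
  c[14] = d·G[:,14] = (11010100001001011111000000)·(00000000001000000000000000) mod 2 = 0+0+0+0+0+0+0+0+0+0+1+0+0+0+0+0+0+0+0+0+0+0+0+0+0+0 mod 2 = 1
  c[15] = d·G[:,15] = (11010100001001011111000000)·(00000000000111111111111111) mod 2 = 0+0+0+0+0+0+0+0+0+0+0+0+0+1+0+1+1+1+1+1+0+0+0+0+0+0 mod 2 = 0
  c[16] = d·G[:,16] = (11010100001001011111000000)·(00000000000100000000000000) mod 2 = 0+0+0+0+0+0+0+0+0+0+0+0+0+0+0+0+0+0+0+0+0+0+0+0+0+0 mod 2 = 0
  c[17] = d·G[:,17] = (11010100001001011111000000)·(00000000000010000000000000) mod 2 = 0+0+0+0+0+0+0+0+0+0+0+0+0+0+0+0+0+0+0+0+0+0+0+0+0+0 mod 2 = 0
  c[18] = d·G[:,18] = (11010100001001011111000000)·(00000000000001000000000000) mod 2 = 0+0+0+0+0+0+0+0+0+0+0+0+0+1+0+0+0+0+0+0+0+0+0+0+0+0 mod 2 = 1
  c[19] = d·G[:,19] = (11010100001001011111000000)·(00000000000000100000000000) mod 2 = 0+0+0+0+0+0+0+0+0+0+0+0+0+0+0+0+0+0+0+0+0+0+0+0+0+0 mod 2 = 0
  c[20] = d·G[:,20] = (11010100001001011111000000)·(00000000000000010000000000) mod 2 = 0+0+0+0+0+0+0+0+0+0+0+0+0+0+0+1+0+0+0+0+0+0+0+0+0+0 mod 2 = 1
  c[21] = d·G[:,21] = (11010100001001011111000000)·(00000000000000001000000000) mod 2 = 0+0+0+0+0+0+0+0+0+0+0+0+0+0+0+0+1+0+0+0+0+0+0+0+0+0 mod 2 = 1
  c[22] = d·G[:,22] = (11010100001001011111000000)·(00000000000000000100000000) mod 2 = 0+0+0+0+0+0+0+0+0+0+0+0+0+0+0+0+0+1+0+0+0+0+0+0+0+0 mod 2 = 1
  c[23] = d·G[:,23] = (11010100001001011111000000)·(00000000000000000010000000) mod 2 = 0+0+0+0+0+0+0+0+0+0+0+0+0+0+0+0+0+0+1+0+0+0+0+0+0+0 mod 2 = 1
  c[24] = d·G[:,24] = (11010100001001011111000000)·(00000000000000000001000000) mod 2 = 0+0+0+0+0+0+0+0+0+0+0+0+0+0+0+0+0+0+0+1+0+0+0+0+0+0 mod 2 = 1
  c[25] = d·G[:,25] = (11010100001001011111000000)·(00000000000000000000100000) mod 2 = 0+0+0+0+0+0+0+0+0+0+0+0+0+0+0+0+0+0+0+0+0+0+0+0+0+0 mod 2 = 0
  c[26] = d·G[:,26] = (11010100001001011111000000)·(00000000000000000000010000) mod 2 = 0+0+0+0+0+0+0+0+0+0+0+0+0+0+0+0+0+0+0+0+0+0+0+0+0+0 mod 2 = 0
  c[27] = d·G[:,27] = (11010100001001011111000000)·(00000000000000000000001000) mod 2 = 0+0+0+0+0+0+0+0+0+0+0+0+0+0+0+0+0+0+0+0+0+0+0+0+0+0 mod 2 = 0
  c[28] = d·G[:,28] = (11010100001001011111000000)·(00000000000000000000000100) mod 2 = 0+0+0+0+0+0+0+0+0+0+0+0+0+0+0+0+0+0+0+0+0+0+0+0+0+0 mod 2 = 0
  c[29] = d·G[:,29] = (11010100001001011111000000)·(00000000000000000000000010) mod 2 = 0+0+0+0+0+0+0+0+0+0+0+0+0+0+0+0+0+0+0+0+0+0+0+0+0+0 mod 2 = 0
  c[30] = d·G[:,30] = (11010100001001011111000000)·(00000000000000000000000001) mod 2 = 0+0+0+0+0+0+0+0+0+0+0+0+0+0+0+0+0+0+0+0+0+0+0+0+0+0 mod 2 = 0
Codeword = 0110101001000010001011111000000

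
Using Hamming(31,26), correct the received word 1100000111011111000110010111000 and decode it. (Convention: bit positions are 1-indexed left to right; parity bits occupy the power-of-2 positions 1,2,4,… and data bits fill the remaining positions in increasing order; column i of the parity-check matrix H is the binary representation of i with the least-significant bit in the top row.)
Syndrome s = H · r^T (mod 2), r = 1100000111011111000110010111000:
  s[0] = (1010101010101010101010101010101)·(1100000111011111000110010111000) mod 2 = 1+0+0+0+0+0+0+0+1+0+0+0+1+0+1+0+0+0+0+0+1+0+0+0+0+0+1+0+0+0+0 mod 2 = 0
  s[1] = (0110011001100110011001100110011)·(1100000111011111000110010111000) mod 2 = 0+1+0+0+0+0+0+0+0+1+0+0+0+1+1+0+0+0+0+0+0+0+0+0+0+1+1+0+0+0+0 mod 2 = 0
  s[2] = (0001111000011110000111100001111)·(1100000111011111000110010111000) mod 2 = 0+0+0+0+0+0+0+0+0+0+0+1+1+1+1+0+0+0+0+1+1+0+0+0+0+0+0+1+0+0+0 mod 2 = 1
  s[3] = (0000000111111110000000011111111)·(1100000111011111000110010111000) mod 2 = 0+0+0+0+0+0+0+1+1+1+0+1+1+1+1+0+0+0+0+0+0+0+0+1+0+1+1+1+0+0+0 mod 2 = 1
  s[4] = (0000000000000001111111111111111)·(1100000111011111000110010111000) mod 2 = 0+0+0+0+0+0+0+0+0+0+0+0+0+0+0+1+0+0+0+1+1+0+0+1+0+1+1+1+0+0+0 mod 2 = 1
Syndrome = 00111
Column 28 of H equals this syndrome → error at bit 28 (1-indexed).
Flip bit 28: 1100000111011111000110010111000 → 1100000111011111000110010110000
Extract data bits at positions {3,5,6,7,9,10,11,12,13,14,15,17,18,19,20,21,22,23,24,25,26,27,28,29,30,31}: 00001101111000110010110000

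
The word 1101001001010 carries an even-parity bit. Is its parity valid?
Sum of all bits: 1+1+0+1+0+0+1+0+0+1+0+1+0 = 6; 6 mod 2 = 0. Result is 0 → valid parity.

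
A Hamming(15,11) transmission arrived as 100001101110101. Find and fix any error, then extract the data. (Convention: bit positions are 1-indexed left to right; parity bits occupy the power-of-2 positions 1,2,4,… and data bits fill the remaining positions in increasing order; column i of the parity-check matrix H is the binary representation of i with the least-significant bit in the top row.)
Syndrome s = H · r^T (mod 2), r = 100001101110101:
  s[0] = (101010101010101)·(100001101110101) mod 2 = 1+0+0+0+0+0+1+0+1+0+1+0+1+0+1 mod 2 = 0
  s[1] = (011001100110011)·(100001101110101) mod 2 = 0+0+0+0+0+1+1+0+0+1+1+0+0+0+1 mod 2 = 1
  s[2] = (000111100001111)·(100001101110101) mod 2 = 0+0+0+0+0+1+1+0+0+0+0+0+1+0+1 mod 2 = 0
  s[3] = (000000011111111)·(100001101110101) mod 2 = 0+0+0+0+0+0+0+0+1+1+1+0+1+0+1 mod 2 = 1
Syndrome = 0101
Column 10 of H equals this syndrome → error at bit 10 (1-indexed).
Flip bit 10: 100001101110101 → 100001101010101
Extract data bits at positions {3,5,6,7,9,10,11,12,13,14,15}: 00111010101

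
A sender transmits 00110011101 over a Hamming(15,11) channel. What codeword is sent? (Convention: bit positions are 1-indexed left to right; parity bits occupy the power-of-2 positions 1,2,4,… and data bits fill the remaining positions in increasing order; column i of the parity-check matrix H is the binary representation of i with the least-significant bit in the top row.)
Codeword c = d · G (mod 2), d = 00110011101:
  c[0] = d·G[:,0] = (00110011101)·(11011010101) mod 2 = 0+0+0+1+0+0+1+0+1+0+1 mod 2 = 0
  c[1] = d·G[:,1] = (00110011101)·(10110110011) mod 2 = 0+0+1+1+0+0+1+0+0+0+1 mod 2 = 0
  c[2] = d·G[:,2] = (00110011101)·(10000000000) mod 2 = 0+0+0+0+0+0+0+0+0+0+0 mod 2 = 0
  c[3] = d·G[:,3] = (00110011101)·(01110001111) mod 2 = 0+0+1+1+0+0+0+1+1+0+1 mod 2 = 1
  c[4] = d·G[:,4] = (00110011101)·(01000000000) mod 2 = 0+0+0+0+0+0+0+0+0+0+0 mod 2 = 0
  c[5] = d·G[:,5] = (00110011101)·(00100000000) mod 2 = 0+0+1+0+0+0+0+0+0+0+0 mod 2 = 1
  c[6] = d·G[:,6] = (00110011101)·(00010000000) mod 2 = 0+0+0+1+0+0+0+0+0+0+0 mod 2 = 1
  c[7] = d·G[:,7] = (00110011101)·(00001111111) mod 2 = 0+0+0+0+0+0+1+1+1+0+1 mod 2 = 0
  c[8] = d·G[:,8] = (00110011101)·(00001000000) mod 2 = 0+0+0+0+0+0+0+0+0+0+0 mod 2 = 0
  c[9] = d·G[:,9] = (00110011101)·(00000100000) mod 2 = 0+0+0+0+0+0+0+0+0+0+0 mod 2 = 0
  c[10] = d·G[:,10] = (00110011101)·(00000010000) mod 2 = 0+0+0+0+0+0+1+0+0+0+0 mod 2 = 1
  c[11] = d·G[:,11] = (00110011101)·(00000001000) mod 2 = 0+0+0+0+0+0+0+1+0+0+0 mod 2 = 1
  c[12] = d·G[:,12] = (00110011101)·(00000000100) mod 2 = 0+0+0+0+0+0+0+0+1+0+0 mod 2 = 1
  c[13] = d·G[:,13] = (00110011101)·(00000000010) mod 2 = 0+0+0+0+0+0+0+0+0+0+0 mod 2 = 0
  c[14] = d·G[:,14] = (00110011101)·(00000000001) mod 2 = 0+0+0+0+0+0+0+0+0+0+1 mod 2 = 1
Codeword = 000101100011101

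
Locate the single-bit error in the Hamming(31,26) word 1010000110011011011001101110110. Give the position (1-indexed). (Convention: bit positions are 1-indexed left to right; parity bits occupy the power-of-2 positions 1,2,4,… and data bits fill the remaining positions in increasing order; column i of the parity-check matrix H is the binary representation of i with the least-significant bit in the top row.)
Syndrome s = H · r^T (mod 2), r = 1010000110011011011001101110110:
  s[0] = (1010101010101010101010101010101)·(1010000110011011011001101110110) mod 2 = 1+0+1+0+0+0+0+0+1+0+0+0+1+0+1+0+0+0+1+0+0+0+1+0+1+0+1+0+1+0+0 mod 2 = 0
  s[1] = (0110011001100110011001100110011)·(1010000110011011011001101110110) mod 2 = 0+0+1+0+0+0+0+0+0+0+0+0+0+0+1+0+0+1+1+0+0+1+1+0+0+1+1+0+0+1+0 mod 2 = 1
  s[2] = (0001111000011110000111100001111)·(1010000110011011011001101110110) mod 2 = 0+0+0+0+0+0+0+0+0+0+0+1+1+0+1+0+0+0+0+0+0+1+1+0+0+0+0+0+1+1+0 mod 2 = 1
  s[3] = (0000000111111110000000011111111)·(1010000110011011011001101110110) mod 2 = 0+0+0+0+0+0+0+1+1+0+0+1+1+0+1+0+0+0+0+0+0+0+0+0+1+1+1+0+1+1+0 mod 2 = 0
  s[4] = (0000000000000001111111111111111)·(1010000110011011011001101110110) mod 2 = 0+0+0+0+0+0+0+0+0+0+0+0+0+0+0+1+0+1+1+0+0+1+1+0+1+1+1+0+1+1+0 mod 2 = 0
Syndrome = 01100
Column i of H is the binary representation of i, so the syndrome is the binary index of the flipped bit.
Read s = 01100 with s[0] as LSB: 0·2^0 + 1·2^1 + 1·2^2 + 0·2^3 + 0·2^4 = 6.
Error is at bit position 6.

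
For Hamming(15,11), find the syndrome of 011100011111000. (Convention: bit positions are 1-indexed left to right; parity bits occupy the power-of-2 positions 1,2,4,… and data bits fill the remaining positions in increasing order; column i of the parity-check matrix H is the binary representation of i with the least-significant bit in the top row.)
Syndrome s = H · r^T (mod 2), r = 011100011111000:
  s[0] = (101010101010101)·(011100011111000) mod 2 = 0+0+1+0+0+0+0+0+1+0+1+0+0+0+0 mod 2 = 1
  s[1] = (011001100110011)·(011100011111000) mod 2 = 0+1+1+0+0+0+0+0+0+1+1+0+0+0+0 mod 2 = 0
  s[2] = (000111100001111)·(011100011111000) mod 2 = 0+0+0+1+0+0+0+0+0+0+0+1+0+0+0 mod 2 = 0
  s[3] = (000000011111111)·(011100011111000) mod 2 = 0+0+0+0+0+0+0+1+1+1+1+1+0+0+0 mod 2 = 1
Syndrome = 1001
Non-zero syndrome: error at position 9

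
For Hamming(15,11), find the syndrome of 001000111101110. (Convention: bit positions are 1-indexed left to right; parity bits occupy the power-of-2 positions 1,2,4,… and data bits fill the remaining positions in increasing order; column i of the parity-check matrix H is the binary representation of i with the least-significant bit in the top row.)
Syndrome s = H · r^T (mod 2), r = 001000111101110:
  s[0] = (101010101010101)·(001000111101110) mod 2 = 0+0+1+0+0+0+1+0+1+0+0+0+1+0+0 mod 2 = 0
  s[1] = (011001100110011)·(001000111101110) mod 2 = 0+0+1+0+0+0+1+0+0+1+0+0+0+1+0 mod 2 = 0
  s[2] = (000111100001111)·(001000111101110) mod 2 = 0+0+0+0+0+0+1+0+0+0+0+1+1+1+0 mod 2 = 0
  s[3] = (000000011111111)·(001000111101110) mod 2 = 0+0+0+0+0+0+0+1+1+1+0+1+1+1+0 mod 2 = 0
Syndrome = 0000
s = 0: no error detected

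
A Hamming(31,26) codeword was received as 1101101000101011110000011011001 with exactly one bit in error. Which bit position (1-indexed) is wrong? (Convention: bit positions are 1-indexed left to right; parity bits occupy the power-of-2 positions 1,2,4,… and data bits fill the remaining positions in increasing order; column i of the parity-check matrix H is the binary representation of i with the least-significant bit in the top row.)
Syndrome s = H · r^T (mod 2), r = 1101101000101011110000011011001:
  s[0] = (1010101010101010101010101010101)·(1101101000101011110000011011001) mod 2 = 1+0+0+0+1+0+1+0+0+0+1+0+1+0+1+0+1+0+0+0+0+0+0+0+1+0+1+0+0+0+1 mod 2 = 0
  s[1] = (0110011001100110011001100110011)·(1101101000101011110000011011001) mod 2 = 0+1+0+0+0+0+1+0+0+0+1+0+0+0+1+0+0+1+0+0+0+0+0+0+0+0+1+0+0+0+1 mod 2 = 1
  s[2] = (0001111000011110000111100001111)·(1101101000101011110000011011001) mod 2 = 0+0+0+1+1+0+1+0+0+0+0+0+1+0+1+0+0+0+0+0+0+0+0+0+0+0+0+1+0+0+1 mod 2 = 1
  s[3] = (0000000111111110000000011111111)·(1101101000101011110000011011001) mod 2 = 0+0+0+0+0+0+0+0+0+0+1+0+1+0+1+0+0+0+0+0+0+0+0+1+1+0+1+1+0+0+1 mod 2 = 0
  s[4] = (0000000000000001111111111111111)·(1101101000101011110000011011001) mod 2 = 0+0+0+0+0+0+0+0+0+0+0+0+0+0+0+1+1+1+0+0+0+0+0+1+1+0+1+1+0+0+1 mod 2 = 0
Syndrome = 01100
Column i of H is the binary representation of i, so the syndrome is the binary index of the flipped bit.
Read s = 01100 with s[0] as LSB: 0·2^0 + 1·2^1 + 1·2^2 + 0·2^3 + 0·2^4 = 6.
Error is at bit position 6.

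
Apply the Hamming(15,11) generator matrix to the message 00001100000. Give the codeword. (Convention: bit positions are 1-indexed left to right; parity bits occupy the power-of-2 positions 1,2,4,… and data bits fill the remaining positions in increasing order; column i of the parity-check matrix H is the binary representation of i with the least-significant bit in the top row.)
Codeword c = d · G (mod 2), d = 00001100000:
  c[0] = d·G[:,0] = (00001100000)·(11011010101) mod 2 = 0+0+0+0+1+0+0+0+0+0+0 mod 2 = 1
  c[1] = d·G[:,1] = (00001100000)·(10110110011) mod 2 = 0+0+0+0+0+1+0+0+0+0+0 mod 2 = 1
  c[2] = d·G[:,2] = (00001100000)·(10000000000) mod 2 = 0+0+0+0+0+0+0+0+0+0+0 mod 2 = 0
  c[3] = d·G[:,3] = (00001100000)·(01110001111) mod 2 = 0+0+0+0+0+0+0+0+0+0+0 mod 2 = 0
  c[4] = d·G[:,4] = (00001100000)·(01000000000) mod 2 = 0+0+0+0+0+0+0+0+0+0+0 mod 2 = 0
  c[5] = d·G[:,5] = (00001100000)·(00100000000) mod 2 = 0+0+0+0+0+0+0+0+0+0+0 mod 2 = 0
  c[6] = d·G[:,6] = (00001100000)·(00010000000) mod 2 = 0+0+0+0+0+0+0+0+0+0+0 mod 2 = 0
  c[7] = d·G[:,7] = (00001100000)·(00001111111) mod 2 = 0+0+0+0+1+1+0+0+0+0+0 mod 2 = 0
  c[8] = d·G[:,8] = (00001100000)·(00001000000) mod 2 = 0+0+0+0+1+0+0+0+0+0+0 mod 2 = 1
  c[9] = d·G[:,9] = (00001100000)·(00000100000) mod 2 = 0+0+0+0+0+1+0+0+0+0+0 mod 2 = 1
  c[10] = d·G[:,10] = (00001100000)·(00000010000) mod 2 = 0+0+0+0+0+0+0+0+0+0+0 mod 2 = 0
  c[11] = d·G[:,11] = (00001100000)·(00000001000) mod 2 = 0+0+0+0+0+0+0+0+0+0+0 mod 2 = 0
  c[12] = d·G[:,12] = (00001100000)·(00000000100) mod 2 = 0+0+0+0+0+0+0+0+0+0+0 mod 2 = 0
  c[13] = d·G[:,13] = (00001100000)·(00000000010) mod 2 = 0+0+0+0+0+0+0+0+0+0+0 mod 2 = 0
  c[14] = d·G[:,14] = (00001100000)·(00000000001) mod 2 = 0+0+0+0+0+0+0+0+0+0+0 mod 2 = 0
Codeword = 110000001100000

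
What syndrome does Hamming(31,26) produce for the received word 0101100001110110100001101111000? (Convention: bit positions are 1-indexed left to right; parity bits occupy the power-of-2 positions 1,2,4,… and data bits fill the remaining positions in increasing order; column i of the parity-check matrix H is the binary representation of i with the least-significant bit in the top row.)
Syndrome s = H · r^T (mod 2), r = 0101100001110110100001101111000:
  s[0] = (1010101010101010101010101010101)·(0101100001110110100001101111000) mod 2 = 0+0+0+0+1+0+0+0+0+0+1+0+0+0+1+0+1+0+0+0+0+0+1+0+1+0+1+0+0+0+0 mod 2 = 1
  s[1] = (0110011001100110011001100110011)·(0101100001110110100001101111000) mod 2 = 0+1+0+0+0+0+0+0+0+1+1+0+0+1+1+0+0+0+0+0+0+1+1+0+0+1+1+0+0+0+0 mod 2 = 1
  s[2] = (0001111000011110000111100001111)·(0101100001110110100001101111000) mod 2 = 0+0+0+1+1+0+0+0+0+0+0+1+0+1+1+0+0+0+0+0+0+1+1+0+0+0+0+1+0+0+0 mod 2 = 0
  s[3] = (0000000111111110000000011111111)·(0101100001110110100001101111000) mod 2 = 0+0+0+0+0+0+0+0+0+1+1+1+0+1+1+0+0+0+0+0+0+0+0+0+1+1+1+1+0+0+0 mod 2 = 1
  s[4] = (0000000000000001111111111111111)·(0101100001110110100001101111000) mod 2 = 0+0+0+0+0+0+0+0+0+0+0+0+0+0+0+0+1+0+0+0+0+1+1+0+1+1+1+1+0+0+0 mod 2 = 1
Syndrome = 11011
Non-zero syndrome: error at position 27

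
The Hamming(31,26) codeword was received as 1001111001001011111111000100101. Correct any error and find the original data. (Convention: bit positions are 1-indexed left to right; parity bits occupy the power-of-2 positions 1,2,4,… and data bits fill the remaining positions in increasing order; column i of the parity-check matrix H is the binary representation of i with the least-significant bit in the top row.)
Syndrome s = H · r^T (mod 2), r = 1001111001001011111111000100101:
  s[0] = (1010101010101010101010101010101)·(1001111001001011111111000100101) mod 2 = 1+0+0+0+1+0+1+0+0+0+0+0+1+0+1+0+1+0+1+0+1+0+0+0+0+0+0+0+1+0+1 mod 2 = 0
  s[1] = (0110011001100110011001100110011)·(1001111001001011111111000100101) mod 2 = 0+0+0+0+0+1+1+0+0+1+0+0+0+0+1+0+0+1+1+0+0+1+0+0+0+1+0+0+0+0+1 mod 2 = 1
  s[2] = (0001111000011110000111100001111)·(1001111001001011111111000100101) mod 2 = 0+0+0+1+1+1+1+0+0+0+0+0+1+0+1+0+0+0+0+1+1+1+0+0+0+0+0+0+1+0+1 mod 2 = 1
  s[3] = (0000000111111110000000011111111)·(1001111001001011111111000100101) mod 2 = 0+0+0+0+0+0+0+0+0+1+0+0+1+0+1+0+0+0+0+0+0+0+0+0+0+1+0+0+1+0+1 mod 2 = 0
  s[4] = (0000000000000001111111111111111)·(1001111001001011111111000100101) mod 2 = 0+0+0+0+0+0+0+0+0+0+0+0+0+0+0+1+1+1+1+1+1+1+0+0+0+1+0+0+1+0+1 mod 2 = 0
Syndrome = 01100
Column 6 of H equals this syndrome → error at bit 6 (1-indexed).
Flip bit 6: 1001111001001011111111000100101 → 1001101001001011111111000100101
Extract data bits at positions {3,5,6,7,9,10,11,12,13,14,15,17,18,19,20,21,22,23,24,25,26,27,28,29,30,31}: 01010100101111111000100101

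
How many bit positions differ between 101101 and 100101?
XOR = 001000, count of 1s = 1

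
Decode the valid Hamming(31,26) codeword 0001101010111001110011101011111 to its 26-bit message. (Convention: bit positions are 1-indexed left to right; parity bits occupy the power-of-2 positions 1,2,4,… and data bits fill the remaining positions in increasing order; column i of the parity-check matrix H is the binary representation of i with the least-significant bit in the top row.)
Parity bits occupy power-of-2 positions; data bits are at positions {3,5,6,7,9,10,11,12,13,14,15,17,18,19,20,21,22,23,24,25,26,27,28,29,30,31} (1-indexed).
Extract: c[3]=0 c[5]=1 c[6]=0 c[7]=1 c[9]=1 c[10]=0 c[11]=1 c[12]=1 c[13]=1 c[14]=0 c[15]=0 c[17]=1 c[18]=1 c[19]=0 c[20]=0 c[21]=1 c[22]=1 c[23]=1 c[24]=0 c[25]=1 c[26]=0 c[27]=1 c[28]=1 c[29]=1 c[30]=1 c[31]=1
Data = 01011011100110011101011111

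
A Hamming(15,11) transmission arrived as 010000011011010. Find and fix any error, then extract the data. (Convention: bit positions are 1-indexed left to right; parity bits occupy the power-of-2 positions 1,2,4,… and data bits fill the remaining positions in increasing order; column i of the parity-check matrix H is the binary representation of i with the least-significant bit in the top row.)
Syndrome s = H · r^T (mod 2), r = 010000011011010:
  s[0] = (101010101010101)·(010000011011010) mod 2 = 0+0+0+0+0+0+0+0+1+0+1+0+0+0+0 mod 2 = 0
  s[1] = (011001100110011)·(010000011011010) mod 2 = 0+1+0+0+0+0+0+0+0+0+1+0+0+1+0 mod 2 = 1
  s[2] = (000111100001111)·(010000011011010) mod 2 = 0+0+0+0+0+0+0+0+0+0+0+1+0+1+0 mod 2 = 0
  s[3] = (000000011111111)·(010000011011010) mod 2 = 0+0+0+0+0+0+0+1+1+0+1+1+0+1+0 mod 2 = 1
Syndrome = 0101
Column 10 of H equals this syndrome → error at bit 10 (1-indexed).
Flip bit 10: 010000011011010 → 010000011111010
Extract data bits at positions {3,5,6,7,9,10,11,12,13,14,15}: 00001111010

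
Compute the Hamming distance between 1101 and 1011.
XOR = 0110, count of 1s = 2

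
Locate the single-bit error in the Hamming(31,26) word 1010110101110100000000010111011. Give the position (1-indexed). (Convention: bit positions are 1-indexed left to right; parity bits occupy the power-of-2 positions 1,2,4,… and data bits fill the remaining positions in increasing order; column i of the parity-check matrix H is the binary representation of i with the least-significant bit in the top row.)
Syndrome s = H · r^T (mod 2), r = 1010110101110100000000010111011:
  s[0] = (1010101010101010101010101010101)·(1010110101110100000000010111011) mod 2 = 1+0+1+0+1+0+0+0+0+0+1+0+0+0+0+0+0+0+0+0+0+0+0+0+0+0+1+0+0+0+1 mod 2 = 0
  s[1] = (0110011001100110011001100110011)·(1010110101110100000000010111011) mod 2 = 0+0+1+0+0+1+0+0+0+1+1+0+0+1+0+0+0+0+0+0+0+0+0+0+0+1+1+0+0+1+1 mod 2 = 1
  s[2] = (0001111000011110000111100001111)·(1010110101110100000000010111011) mod 2 = 0+0+0+0+1+1+0+0+0+0+0+1+0+1+0+0+0+0+0+0+0+0+0+0+0+0+0+1+0+1+1 mod 2 = 1
  s[3] = (0000000111111110000000011111111)·(1010110101110100000000010111011) mod 2 = 0+0+0+0+0+0+0+1+0+1+1+1+0+1+0+0+0+0+0+0+0+0+0+1+0+1+1+1+0+1+1 mod 2 = 1
  s[4] = (0000000000000001111111111111111)·(1010110101110100000000010111011) mod 2 = 0+0+0+0+0+0+0+0+0+0+0+0+0+0+0+0+0+0+0+0+0+0+0+1+0+1+1+1+0+1+1 mod 2 = 0
Syndrome = 01110
Column i of H is the binary representation of i, so the syndrome is the binary index of the flipped bit.
Read s = 01110 with s[0] as LSB: 0·2^0 + 1·2^1 + 1·2^2 + 1·2^3 + 0·2^4 = 14.
Error is at bit position 14.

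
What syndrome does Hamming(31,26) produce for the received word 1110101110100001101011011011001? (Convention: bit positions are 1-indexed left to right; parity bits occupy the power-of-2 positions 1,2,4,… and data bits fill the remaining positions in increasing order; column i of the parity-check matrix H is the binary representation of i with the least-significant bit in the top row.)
Syndrome s = H · r^T (mod 2), r = 1110101110100001101011011011001:
  s[0] = (1010101010101010101010101010101)·(1110101110100001101011011011001) mod 2 = 1+0+1+0+1+0+1+0+1+0+1+0+0+0+0+0+1+0+1+0+1+0+0+0+1+0+1+0+0+0+1 mod 2 = 0
  s[1] = (0110011001100110011001100110011)·(1110101110100001101011011011001) mod 2 = 0+1+1+0+0+0+1+0+0+0+1+0+0+0+0+0+0+0+1+0+0+1+0+0+0+0+1+0+0+0+1 mod 2 = 0
  s[2] = (0001111000011110000111100001111)·(1110101110100001101011011011001) mod 2 = 0+0+0+0+1+0+1+0+0+0+0+0+0+0+0+0+0+0+0+0+1+1+0+0+0+0+0+1+0+0+1 mod 2 = 0
  s[3] = (0000000111111110000000011111111)·(1110101110100001101011011011001) mod 2 = 0+0+0+0+0+0+0+1+1+0+1+0+0+0+0+0+0+0+0+0+0+0+0+1+1+0+1+1+0+0+1 mod 2 = 0
  s[4] = (0000000000000001111111111111111)·(1110101110100001101011011011001) mod 2 = 0+0+0+0+0+0+0+0+0+0+0+0+0+0+0+1+1+0+1+0+1+1+0+1+1+0+1+1+0+0+1 mod 2 = 0
Syndrome = 00000
s = 0: no error detected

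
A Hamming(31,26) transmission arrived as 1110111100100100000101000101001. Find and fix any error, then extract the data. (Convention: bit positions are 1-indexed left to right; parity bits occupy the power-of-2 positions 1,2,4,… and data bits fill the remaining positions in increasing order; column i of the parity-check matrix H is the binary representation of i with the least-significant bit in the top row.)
Syndrome s = H · r^T (mod 2), r = 1110111100100100000101000101001:
  s[0] = (1010101010101010101010101010101)·(1110111100100100000101000101001) mod 2 = 1+0+1+0+1+0+1+0+0+0+1+0+0+0+0+0+0+0+0+0+0+0+0+0+0+0+0+0+0+0+1 mod 2 = 0
  s[1] = (0110011001100110011001100110011)·(1110111100100100000101000101001) mod 2 = 0+1+1+0+0+1+1+0+0+0+1+0+0+1+0+0+0+0+0+0+0+1+0+0+0+1+0+0+0+0+1 mod 2 = 1
  s[2] = (0001111000011110000111100001111)·(1110111100100100000101000101001) mod 2 = 0+0+0+0+1+1+1+0+0+0+0+0+0+1+0+0+0+0+0+1+0+1+0+0+0+0+0+1+0+0+1 mod 2 = 0
  s[3] = (0000000111111110000000011111111)·(1110111100100100000101000101001) mod 2 = 0+0+0+0+0+0+0+1+0+0+1+0+0+1+0+0+0+0+0+0+0+0+0+0+0+1+0+1+0+0+1 mod 2 = 0
  s[4] = (0000000000000001111111111111111)·(1110111100100100000101000101001) mod 2 = 0+0+0+0+0+0+0+0+0+0+0+0+0+0+0+0+0+0+0+1+0+1+0+0+0+1+0+1+0+0+1 mod 2 = 1
Syndrome = 01001
Column 18 of H equals this syndrome → error at bit 18 (1-indexed).
Flip bit 18: 1110111100100100000101000101001 → 1110111100100100010101000101001
Extract data bits at positions {3,5,6,7,9,10,11,12,13,14,15,17,18,19,20,21,22,23,24,25,26,27,28,29,30,31}: 11110010010010101000101001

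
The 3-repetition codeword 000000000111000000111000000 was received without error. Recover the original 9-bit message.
Split into 3-bit blocks: 000 000 000 111 000 000 111 000 000
Data = 000100100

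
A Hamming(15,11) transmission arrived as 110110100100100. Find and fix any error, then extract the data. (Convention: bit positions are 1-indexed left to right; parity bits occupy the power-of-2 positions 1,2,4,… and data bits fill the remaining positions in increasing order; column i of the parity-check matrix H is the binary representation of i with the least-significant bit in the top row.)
Syndrome s = H · r^T (mod 2), r = 110110100100100:
  s[0] = (101010101010101)·(110110100100100) mod 2 = 1+0+0+0+1+0+1+0+0+0+0+0+1+0+0 mod 2 = 0
  s[1] = (011001100110011)·(110110100100100) mod 2 = 0+1+0+0+0+0+1+0+0+1+0+0+0+0+0 mod 2 = 1
  s[2] = (000111100001111)·(110110100100100) mod 2 = 0+0+0+1+1+0+1+0+0+0+0+0+1+0+0 mod 2 = 0
  s[3] = (000000011111111)·(110110100100100) mod 2 = 0+0+0+0+0+0+0+0+0+1+0+0+1+0+0 mod 2 = 0
Syndrome = 0100
Column 2 of H equals this syndrome → error at bit 2 (1-indexed).
Flip bit 2: 110110100100100 → 100110100100100
Extract data bits at positions {3,5,6,7,9,10,11,12,13,14,15}: 01010100100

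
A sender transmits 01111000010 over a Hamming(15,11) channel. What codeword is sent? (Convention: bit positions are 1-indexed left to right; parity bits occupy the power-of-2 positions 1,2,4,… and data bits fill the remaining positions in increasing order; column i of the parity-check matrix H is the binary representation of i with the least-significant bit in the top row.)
Codeword c = d · G (mod 2), d = 01111000010:
  c[0] = d·G[:,0] = (01111000010)·(11011010101) mod 2 = 0+1+0+1+1+0+0+0+0+0+0 mod 2 = 1
  c[1] = d·G[:,1] = (01111000010)·(10110110011) mod 2 = 0+0+1+1+0+0+0+0+0+1+0 mod 2 = 1
  c[2] = d·G[:,2] = (01111000010)·(10000000000) mod 2 = 0+0+0+0+0+0+0+0+0+0+0 mod 2 = 0
  c[3] = d·G[:,3] = (01111000010)·(01110001111) mod 2 = 0+1+1+1+0+0+0+0+0+1+0 mod 2 = 0
  c[4] = d·G[:,4] = (01111000010)·(01000000000) mod 2 = 0+1+0+0+0+0+0+0+0+0+0 mod 2 = 1
  c[5] = d·G[:,5] = (01111000010)·(00100000000) mod 2 = 0+0+1+0+0+0+0+0+0+0+0 mod 2 = 1
  c[6] = d·G[:,6] = (01111000010)·(00010000000) mod 2 = 0+0+0+1+0+0+0+0+0+0+0 mod 2 = 1
  c[7] = d·G[:,7] = (01111000010)·(00001111111) mod 2 = 0+0+0+0+1+0+0+0+0+1+0 mod 2 = 0
  c[8] = d·G[:,8] = (01111000010)·(00001000000) mod 2 = 0+0+0+0+1+0+0+0+0+0+0 mod 2 = 1
  c[9] = d·G[:,9] = (01111000010)·(00000100000) mod 2 = 0+0+0+0+0+0+0+0+0+0+0 mod 2 = 0
  c[10] = d·G[:,10] = (01111000010)·(00000010000) mod 2 = 0+0+0+0+0+0+0+0+0+0+0 mod 2 = 0
  c[11] = d·G[:,11] = (01111000010)·(00000001000) mod 2 = 0+0+0+0+0+0+0+0+0+0+0 mod 2 = 0
  c[12] = d·G[:,12] = (01111000010)·(00000000100) mod 2 = 0+0+0+0+0+0+0+0+0+0+0 mod 2 = 0
  c[13] = d·G[:,13] = (01111000010)·(00000000010) mod 2 = 0+0+0+0+0+0+0+0+0+1+0 mod 2 = 1
  c[14] = d·G[:,14] = (01111000010)·(00000000001) mod 2 = 0+0+0+0+0+0+0+0+0+0+0 mod 2 = 0
Codeword = 110011101000010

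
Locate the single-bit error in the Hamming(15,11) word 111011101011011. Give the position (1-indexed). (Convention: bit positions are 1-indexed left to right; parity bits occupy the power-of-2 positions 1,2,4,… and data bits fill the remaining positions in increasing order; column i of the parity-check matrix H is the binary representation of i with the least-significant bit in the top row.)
Syndrome s = H · r^T (mod 2), r = 111011101011011:
  s[0] = (101010101010101)·(111011101011011) mod 2 = 1+0+1+0+1+0+1+0+1+0+1+0+0+0+1 mod 2 = 1
  s[1] = (011001100110011)·(111011101011011) mod 2 = 0+1+1+0+0+1+1+0+0+0+1+0+0+1+1 mod 2 = 1
  s[2] = (000111100001111)·(111011101011011) mod 2 = 0+0+0+0+1+1+1+0+0+0+0+1+0+1+1 mod 2 = 0
  s[3] = (000000011111111)·(111011101011011) mod 2 = 0+0+0+0+0+0+0+0+1+0+1+1+0+1+1 mod 2 = 1
Syndrome = 1101
Column i of H is the binary representation of i, so the syndrome is the binary index of the flipped bit.
Read s = 1101 with s[0] as LSB: 1·2^0 + 1·2^1 + 0·2^2 + 1·2^3 = 11.
Error is at bit position 11.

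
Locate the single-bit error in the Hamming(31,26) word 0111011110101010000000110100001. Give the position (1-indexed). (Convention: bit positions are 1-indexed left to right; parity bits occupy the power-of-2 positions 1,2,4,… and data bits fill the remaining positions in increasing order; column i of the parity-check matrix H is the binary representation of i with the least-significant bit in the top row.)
Syndrome s = H · r^T (mod 2), r = 0111011110101010000000110100001:
  s[0] = (1010101010101010101010101010101)·(0111011110101010000000110100001) mod 2 = 0+0+1+0+0+0+1+0+1+0+1+0+1+0+1+0+0+0+0+0+0+0+1+0+0+0+0+0+0+0+1 mod 2 = 0
  s[1] = (0110011001100110011001100110011)·(0111011110101010000000110100001) mod 2 = 0+1+1+0+0+1+1+0+0+0+1+0+0+0+1+0+0+0+0+0+0+0+1+0+0+1+0+0+0+0+1 mod 2 = 1
  s[2] = (0001111000011110000111100001111)·(0111011110101010000000110100001) mod 2 = 0+0+0+1+0+1+1+0+0+0+0+0+1+0+1+0+0+0+0+0+0+0+1+0+0+0+0+0+0+0+1 mod 2 = 1
  s[3] = (0000000111111110000000011111111)·(0111011110101010000000110100001) mod 2 = 0+0+0+0+0+0+0+1+1+0+1+0+1+0+1+0+0+0+0+0+0+0+0+1+0+1+0+0+0+0+1 mod 2 = 0
  s[4] = (0000000000000001111111111111111)·(0111011110101010000000110100001) mod 2 = 0+0+0+0+0+0+0+0+0+0+0+0+0+0+0+0+0+0+0+0+0+0+1+1+0+1+0+0+0+0+1 mod 2 = 0
Syndrome = 01100
Column i of H is the binary representation of i, so the syndrome is the binary index of the flipped bit.
Read s = 01100 with s[0] as LSB: 0·2^0 + 1·2^1 + 1·2^2 + 0·2^3 + 0·2^4 = 6.
Error is at bit position 6.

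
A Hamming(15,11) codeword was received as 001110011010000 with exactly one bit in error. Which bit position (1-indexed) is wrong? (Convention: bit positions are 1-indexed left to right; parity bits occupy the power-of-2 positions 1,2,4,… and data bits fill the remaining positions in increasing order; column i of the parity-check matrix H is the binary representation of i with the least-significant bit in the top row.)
Syndrome s = H · r^T (mod 2), r = 001110011010000:
  s[0] = (101010101010101)·(001110011010000) mod 2 = 0+0+1+0+1+0+0+0+1+0+1+0+0+0+0 mod 2 = 0
  s[1] = (011001100110011)·(001110011010000) mod 2 = 0+0+1+0+0+0+0+0+0+0+1+0+0+0+0 mod 2 = 0
  s[2] = (000111100001111)·(001110011010000) mod 2 = 0+0+0+1+1+0+0+0+0+0+0+0+0+0+0 mod 2 = 0
  s[3] = (000000011111111)·(001110011010000) mod 2 = 0+0+0+0+0+0+0+1+1+0+1+0+0+0+0 mod 2 = 1
Syndrome = 0001
Column i of H is the binary representation of i, so the syndrome is the binary index of the flipped bit.
Read s = 0001 with s[0] as LSB: 0·2^0 + 0·2^1 + 0·2^2 + 1·2^3 = 8.
Error is at bit position 8.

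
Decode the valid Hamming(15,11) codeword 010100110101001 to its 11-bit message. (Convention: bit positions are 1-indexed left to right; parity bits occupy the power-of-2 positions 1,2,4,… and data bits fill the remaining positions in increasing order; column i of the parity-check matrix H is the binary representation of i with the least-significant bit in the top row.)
Parity bits occupy power-of-2 positions; data bits are at positions {3,5,6,7,9,10,11,12,13,14,15} (1-indexed).
Extract: c[3]=0 c[5]=0 c[6]=0 c[7]=1 c[9]=0 c[10]=1 c[11]=0 c[12]=1 c[13]=0 c[14]=0 c[15]=1
Data = 00010101001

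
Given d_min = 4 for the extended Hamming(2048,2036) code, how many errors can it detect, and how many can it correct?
Detection only: up to d_min − 1 = 3 errors.
Correction: up to ⌊(d_min − 1)/2⌋ = ⌊3/2⌋ = 1 errors.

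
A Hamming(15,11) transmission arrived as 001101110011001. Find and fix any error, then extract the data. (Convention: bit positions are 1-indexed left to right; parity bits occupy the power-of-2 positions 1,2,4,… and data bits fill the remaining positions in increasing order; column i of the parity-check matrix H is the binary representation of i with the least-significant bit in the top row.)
Syndrome s = H · r^T (mod 2), r = 001101110011001:
  s[0] = (101010101010101)·(001101110011001) mod 2 = 0+0+1+0+0+0+1+0+0+0+1+0+0+0+1 mod 2 = 0
  s[1] = (011001100110011)·(001101110011001) mod 2 = 0+0+1+0+0+1+1+0+0+0+1+0+0+0+1 mod 2 = 1
  s[2] = (000111100001111)·(001101110011001) mod 2 = 0+0+0+1+0+1+1+0+0+0+0+1+0+0+1 mod 2 = 1
  s[3] = (000000011111111)·(001101110011001) mod 2 = 0+0+0+0+0+0+0+1+0+0+1+1+0+0+1 mod 2 = 0
Syndrome = 0110
Column 6 of H equals this syndrome → error at bit 6 (1-indexed).
Flip bit 6: 001101110011001 → 001100110011001
Extract data bits at positions {3,5,6,7,9,10,11,12,13,14,15}: 10010011001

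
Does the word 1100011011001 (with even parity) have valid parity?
Sum of all bits: 1+1+0+0+0+1+1+0+1+1+0+0+1 = 7; 7 mod 2 = 1. Result is 1 → parity error detected.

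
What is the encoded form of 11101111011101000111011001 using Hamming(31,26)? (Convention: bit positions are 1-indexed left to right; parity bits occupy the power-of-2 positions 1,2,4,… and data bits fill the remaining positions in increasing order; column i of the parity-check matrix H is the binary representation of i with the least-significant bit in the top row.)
Codeword c = d · G (mod 2), d = 11101111011101000111011001:
  c[0] = d·G[:,0] = (11101111011101000111011001)·(11011010101101010101010101) mod 2 = 1+1+0+0+1+0+1+0+0+0+1+1+0+1+0+0+0+1+0+1+0+1+0+0+0+1 mod 2 = 1
  c[1] = d·G[:,1] = (11101111011101000111011001)·(10110110011011001100110011) mod 2 = 1+0+1+0+0+1+1+0+0+1+1+0+0+1+0+0+0+1+0+0+0+1+0+0+0+1 mod 2 = 0
  c[2] = d·G[:,2] = (11101111011101000111011001)·(10000000000000000000000000) mod 2 = 1+0+0+0+0+0+0+0+0+0+0+0+0+0+0+0+0+0+0+0+0+0+0+0+0+0 mod 2 = 1
  c[3] = d·G[:,3] = (11101111011101000111011001)·(01110001111000111100001111) mod 2 = 0+1+1+0+0+0+0+1+0+1+1+0+0+0+0+0+0+1+0+0+0+0+1+0+0+1 mod 2 = 0
  c[4] = d·G[:,4] = (11101111011101000111011001)·(01000000000000000000000000) mod 2 = 0+1+0+0+0+0+0+0+0+0+0+0+0+0+0+0+0+0+0+0+0+0+0+0+0+0 mod 2 = 1
  c[5] = d·G[:,5] = (11101111011101000111011001)·(00100000000000000000000000) mod 2 = 0+0+1+0+0+0+0+0+0+0+0+0+0+0+0+0+0+0+0+0+0+0+0+0+0+0 mod 2 = 1
  c[6] = d·G[:,6] = (11101111011101000111011001)·(00010000000000000000000000) mod 2 = 0+0+0+0+0+0+0+0+0+0+0+0+0+0+0+0+0+0+0+0+0+0+0+0+0+0 mod 2 = 0
  c[7] = d·G[:,7] = (11101111011101000111011001)·(00001111111000000011111111) mod 2 = 0+0+0+0+1+1+1+1+0+1+1+0+0+0+0+0+0+0+1+1+0+1+1+0+0+1 mod 2 = 1
  c[8] = d·G[:,8] = (11101111011101000111011001)·(00001000000000000000000000) mod 2 = 0+0+0+0+1+0+0+0+0+0+0+0+0+0+0+0+0+0+0+0+0+0+0+0+0+0 mod 2 = 1
  c[9] = d·G[:,9] = (11101111011101000111011001)·(00000100000000000000000000) mod 2 = 0+0+0+0+0+1+0+0+0+0+0+0+0+0+0+0+0+0+0+0+0+0+0+0+0+0 mod 2 = 1
  c[10] = d·G[:,10] = (11101111011101000111011001)·(00000010000000000000000000) mod 2 = 0+0+0+0+0+0+1+0+0+0+0+0+0+0+0+0+0+0+0+0+0+0+0+0+0+0 mod 2 = 1
  c[11] = d·G[:,11] = (11101111011101000111011001)·(00000001000000000000000000) mod 2 = 0+0+0+0+0+0+0+1+0+0+0+0+0+0+0+0+0+0+0+0+0+0+0+0+0+0 mod 2 = 1
  c[12] = d·G[:,12] = (11101111011101000111011001)·(00000000100000000000000000) mod 2 = 0+0+0+0+0+0+0+0+0+0+0+0+0+0+0+0+0+0+0+0+0+0+0+0+0+0 mod 2 = 0
  c[13] = d·G[:,13] = (11101111011101000111011001)·(00000000010000000000000000) mod 2 = 0+0+0+0+0+0+0+0+0+1+0+0+0+0+0+0+0+0+0+0+0+0+0+0+0+0 mod 2 = 1
  c[14] = d·G[:,14] = (11101111011101000111011001)·(00000000001000000000000000) mod 2 = 0+0+0+0+0+0+0+0+0+0+1+0+0+0+0+0+0+0+0+0+0+0+0+0+0+0 mod 2 = 1
  c[15] = d·G[:,15] = (11101111011101000111011001)·(00000000000111111111111111) mod 2 = 0+0+0+0+0+0+0+0+0+0+0+1+0+1+0+0+0+1+1+1+0+1+1+0+0+1 mod 2 = 0
  c[16] = d·G[:,16] = (11101111011101000111011001)·(00000000000100000000000000) mod 2 = 0+0+0+0+0+0+0+0+0+0+0+1+0+0+0+0+0+0+0+0+0+0+0+0+0+0 mod 2 = 1
  c[17] = d·G[:,17] = (11101111011101000111011001)·(00000000000010000000000000) mod 2 = 0+0+0+0+0+0+0+0+0+0+0+0+0+0+0+0+0+0+0+0+0+0+0+0+0+0 mod 2 = 0
  c[18] = d·G[:,18] = (11101111011101000111011001)·(00000000000001000000000000) mod 2 = 0+0+0+0+0+0+0+0+0+0+0+0+0+1+0+0+0+0+0+0+0+0+0+0+0+0 mod 2 = 1
  c[19] = d·G[:,19] = (11101111011101000111011001)·(00000000000000100000000000) mod 2 = 0+0+0+0+0+0+0+0+0+0+0+0+0+0+0+0+0+0+0+0+0+0+0+0+0+0 mod 2 = 0
  c[20] = d·G[:,20] = (11101111011101000111011001)·(00000000000000010000000000) mod 2 = 0+0+0+0+0+0+0+0+0+0+0+0+0+0+0+0+0+0+0+0+0+0+0+0+0+0 mod 2 = 0
  c[21] = d·G[:,21] = (11101111011101000111011001)·(00000000000000001000000000) mod 2 = 0+0+0+0+0+0+0+0+0+0+0+0+0+0+0+0+0+0+0+0+0+0+0+0+0+0 mod 2 = 0
  c[22] = d·G[:,22] = (11101111011101000111011001)·(00000000000000000100000000) mod 2 = 0+0+0+0+0+0+0+0+0+0+0+0+0+0+0+0+0+1+0+0+0+0+0+0+0+0 mod 2 = 1
  c[23] = d·G[:,23] = (11101111011101000111011001)·(00000000000000000010000000) mod 2 = 0+0+0+0+0+0+0+0+0+0+0+0+0+0+0+0+0+0+1+0+0+0+0+0+0+0 mod 2 = 1
  c[24] = d·G[:,24] = (11101111011101000111011001)·(00000000000000000001000000) mod 2 = 0+0+0+0+0+0+0+0+0+0+0+0+0+0+0+0+0+0+0+1+0+0+0+0+0+0 mod 2 = 1
  c[25] = d·G[:,25] = (11101111011101000111011001)·(00000000000000000000100000) mod 2 = 0+0+0+0+0+0+0+0+0+0+0+0+0+0+0+0+0+0+0+0+0+0+0+0+0+0 mod 2 = 0
  c[26] = d·G[:,26] = (11101111011101000111011001)·(00000000000000000000010000) mod 2 = 0+0+0+0+0+0+0+0+0+0+0+0+0+0+0+0+0+0+0+0+0+1+0+0+0+0 mod 2 = 1
  c[27] = d·G[:,27] = (11101111011101000111011001)·(00000000000000000000001000) mod 2 = 0+0+0+0+0+0+0+0+0+0+0+0+0+0+0+0+0+0+0+0+0+0+1+0+0+0 mod 2 = 1
  c[28] = d·G[:,28] = (11101111011101000111011001)·(00000000000000000000000100) mod 2 = 0+0+0+0+0+0+0+0+0+0+0+0+0+0+0+0+0+0+0+0+0+0+0+0+0+0 mod 2 = 0
  c[29] = d·G[:,29] = (11101111011101000111011001)·(00000000000000000000000010) mod 2 = 0+0+0+0+0+0+0+0+0+0+0+0+0+0+0+0+0+0+0+0+0+0+0+0+0+0 mod 2 = 0
  c[30] = d·G[:,30] = (11101111011101000111011001)·(00000000000000000000000001) mod 2 = 0+0+0+0+0+0+0+0+0+0+0+0+0+0+0+0+0+0+0+0+0+0+0+0+0+1 mod 2 = 1
Codeword = 1010110111110110101000111011001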